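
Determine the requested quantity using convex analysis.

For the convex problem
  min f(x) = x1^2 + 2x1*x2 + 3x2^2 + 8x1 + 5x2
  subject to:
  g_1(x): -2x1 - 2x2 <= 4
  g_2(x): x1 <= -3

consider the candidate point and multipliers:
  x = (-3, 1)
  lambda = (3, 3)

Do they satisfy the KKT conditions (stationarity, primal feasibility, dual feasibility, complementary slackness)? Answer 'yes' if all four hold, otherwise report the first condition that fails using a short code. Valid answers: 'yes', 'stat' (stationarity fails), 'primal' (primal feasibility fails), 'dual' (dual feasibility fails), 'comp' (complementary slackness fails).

Gradient of f: grad f(x) = Q x + c = (4, 5)
Constraint values g_i(x) = a_i^T x - b_i:
  g_1((-3, 1)) = 0
  g_2((-3, 1)) = 0
Stationarity residual: grad f(x) + sum_i lambda_i a_i = (1, -1)
  -> stationarity FAILS
Primal feasibility (all g_i <= 0): OK
Dual feasibility (all lambda_i >= 0): OK
Complementary slackness (lambda_i * g_i(x) = 0 for all i): OK

Verdict: the first failing condition is stationarity -> stat.

stat


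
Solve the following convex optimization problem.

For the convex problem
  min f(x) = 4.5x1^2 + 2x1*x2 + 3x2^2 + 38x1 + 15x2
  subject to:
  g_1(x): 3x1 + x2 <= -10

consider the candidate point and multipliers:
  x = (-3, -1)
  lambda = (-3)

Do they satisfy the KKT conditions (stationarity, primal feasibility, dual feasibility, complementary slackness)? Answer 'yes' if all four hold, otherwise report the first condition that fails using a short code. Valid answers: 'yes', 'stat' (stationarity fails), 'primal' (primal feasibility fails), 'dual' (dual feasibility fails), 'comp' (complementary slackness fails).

Gradient of f: grad f(x) = Q x + c = (9, 3)
Constraint values g_i(x) = a_i^T x - b_i:
  g_1((-3, -1)) = 0
Stationarity residual: grad f(x) + sum_i lambda_i a_i = (0, 0)
  -> stationarity OK
Primal feasibility (all g_i <= 0): OK
Dual feasibility (all lambda_i >= 0): FAILS
Complementary slackness (lambda_i * g_i(x) = 0 for all i): OK

Verdict: the first failing condition is dual_feasibility -> dual.

dual


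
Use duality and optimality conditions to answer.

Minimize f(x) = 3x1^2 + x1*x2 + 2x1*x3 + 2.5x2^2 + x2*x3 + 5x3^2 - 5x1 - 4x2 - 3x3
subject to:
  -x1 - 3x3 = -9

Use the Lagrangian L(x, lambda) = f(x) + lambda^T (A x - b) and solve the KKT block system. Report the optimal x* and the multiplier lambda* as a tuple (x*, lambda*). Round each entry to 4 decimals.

Form the Lagrangian:
  L(x, lambda) = (1/2) x^T Q x + c^T x + lambda^T (A x - b)
Stationarity (grad_x L = 0): Q x + c + A^T lambda = 0.
Primal feasibility: A x = b.

This gives the KKT block system:
  [ Q   A^T ] [ x     ]   [-c ]
  [ A    0  ] [ lambda ] = [ b ]

Solving the linear system:
  x*      = (1.3828, 0.0156, 2.5391)
  lambda* = (8.3906)
  f(x*)   = 30.4609

x* = (1.3828, 0.0156, 2.5391), lambda* = (8.3906)


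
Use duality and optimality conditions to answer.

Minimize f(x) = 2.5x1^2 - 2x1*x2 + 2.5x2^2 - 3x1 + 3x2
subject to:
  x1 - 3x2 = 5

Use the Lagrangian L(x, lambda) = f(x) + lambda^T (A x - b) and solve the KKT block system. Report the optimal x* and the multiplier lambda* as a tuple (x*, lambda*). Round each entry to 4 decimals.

Form the Lagrangian:
  L(x, lambda) = (1/2) x^T Q x + c^T x + lambda^T (A x - b)
Stationarity (grad_x L = 0): Q x + c + A^T lambda = 0.
Primal feasibility: A x = b.

This gives the KKT block system:
  [ Q   A^T ] [ x     ]   [-c ]
  [ A    0  ] [ lambda ] = [ b ]

Solving the linear system:
  x*      = (0.3421, -1.5526)
  lambda* = (-1.8158)
  f(x*)   = 1.6974

x* = (0.3421, -1.5526), lambda* = (-1.8158)


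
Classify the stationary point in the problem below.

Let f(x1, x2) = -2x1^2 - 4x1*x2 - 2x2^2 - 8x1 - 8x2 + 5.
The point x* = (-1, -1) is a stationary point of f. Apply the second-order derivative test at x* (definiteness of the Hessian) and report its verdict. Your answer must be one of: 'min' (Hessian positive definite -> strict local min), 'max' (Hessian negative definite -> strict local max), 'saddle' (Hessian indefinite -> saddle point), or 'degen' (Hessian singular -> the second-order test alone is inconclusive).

Compute the Hessian H = grad^2 f:
  H = [[-4, -4], [-4, -4]]
Verify stationarity: grad f(x*) = H x* + g = (0, 0).
Eigenvalues of H: -8, 0.
H has a zero eigenvalue (singular; negative semidefinite but not definite), so H is neither positive definite, negative definite, nor indefinite. The second-order test alone is inconclusive -> degen.
(Indeed, f is constant along the null direction of H through x*, so x* is not a strict local extremum.)

degen


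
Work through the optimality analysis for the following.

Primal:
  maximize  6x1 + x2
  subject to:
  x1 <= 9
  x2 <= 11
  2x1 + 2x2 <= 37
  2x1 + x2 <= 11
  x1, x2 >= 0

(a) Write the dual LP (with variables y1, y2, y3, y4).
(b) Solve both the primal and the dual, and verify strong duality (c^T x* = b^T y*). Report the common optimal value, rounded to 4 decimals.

The standard primal-dual pair for 'max c^T x s.t. A x <= b, x >= 0' is:
  Dual:  min b^T y  s.t.  A^T y >= c,  y >= 0.

So the dual LP is:
  minimize  9y1 + 11y2 + 37y3 + 11y4
  subject to:
    y1 + 2y3 + 2y4 >= 6
    y2 + 2y3 + y4 >= 1
    y1, y2, y3, y4 >= 0

Solving the primal: x* = (5.5, 0).
  primal value c^T x* = 33.
Solving the dual: y* = (0, 0, 0, 3).
  dual value b^T y* = 33.
Strong duality: c^T x* = b^T y*. Confirmed.

33


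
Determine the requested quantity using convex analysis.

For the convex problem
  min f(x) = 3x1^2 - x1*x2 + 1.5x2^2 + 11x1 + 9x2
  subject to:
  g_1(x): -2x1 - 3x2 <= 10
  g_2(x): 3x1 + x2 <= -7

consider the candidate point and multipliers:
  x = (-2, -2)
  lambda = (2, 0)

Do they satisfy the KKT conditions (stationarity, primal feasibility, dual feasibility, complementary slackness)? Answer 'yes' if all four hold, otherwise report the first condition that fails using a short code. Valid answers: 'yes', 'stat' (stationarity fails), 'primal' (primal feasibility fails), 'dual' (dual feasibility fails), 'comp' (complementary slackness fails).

Gradient of f: grad f(x) = Q x + c = (1, 5)
Constraint values g_i(x) = a_i^T x - b_i:
  g_1((-2, -2)) = 0
  g_2((-2, -2)) = -1
Stationarity residual: grad f(x) + sum_i lambda_i a_i = (-3, -1)
  -> stationarity FAILS
Primal feasibility (all g_i <= 0): OK
Dual feasibility (all lambda_i >= 0): OK
Complementary slackness (lambda_i * g_i(x) = 0 for all i): OK

Verdict: the first failing condition is stationarity -> stat.

stat


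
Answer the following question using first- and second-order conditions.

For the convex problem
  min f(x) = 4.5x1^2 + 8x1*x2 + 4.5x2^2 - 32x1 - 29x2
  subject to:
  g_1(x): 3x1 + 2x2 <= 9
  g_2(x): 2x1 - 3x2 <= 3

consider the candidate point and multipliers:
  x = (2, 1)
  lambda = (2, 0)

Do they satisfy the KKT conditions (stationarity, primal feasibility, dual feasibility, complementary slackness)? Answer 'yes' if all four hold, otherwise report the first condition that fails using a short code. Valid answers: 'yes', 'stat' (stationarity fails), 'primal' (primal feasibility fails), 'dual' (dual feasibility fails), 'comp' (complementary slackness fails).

Gradient of f: grad f(x) = Q x + c = (-6, -4)
Constraint values g_i(x) = a_i^T x - b_i:
  g_1((2, 1)) = -1
  g_2((2, 1)) = -2
Stationarity residual: grad f(x) + sum_i lambda_i a_i = (0, 0)
  -> stationarity OK
Primal feasibility (all g_i <= 0): OK
Dual feasibility (all lambda_i >= 0): OK
Complementary slackness (lambda_i * g_i(x) = 0 for all i): FAILS

Verdict: the first failing condition is complementary_slackness -> comp.

comp


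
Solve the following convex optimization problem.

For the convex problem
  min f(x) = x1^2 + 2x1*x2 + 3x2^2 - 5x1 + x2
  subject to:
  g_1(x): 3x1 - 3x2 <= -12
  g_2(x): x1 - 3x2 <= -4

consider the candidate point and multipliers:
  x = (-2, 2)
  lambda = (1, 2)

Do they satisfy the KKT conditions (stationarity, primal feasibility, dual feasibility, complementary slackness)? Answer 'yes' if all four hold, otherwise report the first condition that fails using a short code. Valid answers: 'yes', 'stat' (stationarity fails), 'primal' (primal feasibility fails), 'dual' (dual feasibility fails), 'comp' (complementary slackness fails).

Gradient of f: grad f(x) = Q x + c = (-5, 9)
Constraint values g_i(x) = a_i^T x - b_i:
  g_1((-2, 2)) = 0
  g_2((-2, 2)) = -4
Stationarity residual: grad f(x) + sum_i lambda_i a_i = (0, 0)
  -> stationarity OK
Primal feasibility (all g_i <= 0): OK
Dual feasibility (all lambda_i >= 0): OK
Complementary slackness (lambda_i * g_i(x) = 0 for all i): FAILS

Verdict: the first failing condition is complementary_slackness -> comp.

comp


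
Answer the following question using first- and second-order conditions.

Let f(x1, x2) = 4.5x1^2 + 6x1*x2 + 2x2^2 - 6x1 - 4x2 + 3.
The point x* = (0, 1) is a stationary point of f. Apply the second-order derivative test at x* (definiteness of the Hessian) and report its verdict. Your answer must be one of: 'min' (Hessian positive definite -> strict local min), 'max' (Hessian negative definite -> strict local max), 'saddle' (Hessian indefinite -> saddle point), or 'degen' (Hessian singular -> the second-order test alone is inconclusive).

Compute the Hessian H = grad^2 f:
  H = [[9, 6], [6, 4]]
Verify stationarity: grad f(x*) = H x* + g = (0, 0).
Eigenvalues of H: 0, 13.
H has a zero eigenvalue (singular; positive semidefinite but not definite), so H is neither positive definite, negative definite, nor indefinite. The second-order test alone is inconclusive -> degen.
(Indeed, f is constant along the null direction of H through x*, so x* is not a strict local extremum.)

degen


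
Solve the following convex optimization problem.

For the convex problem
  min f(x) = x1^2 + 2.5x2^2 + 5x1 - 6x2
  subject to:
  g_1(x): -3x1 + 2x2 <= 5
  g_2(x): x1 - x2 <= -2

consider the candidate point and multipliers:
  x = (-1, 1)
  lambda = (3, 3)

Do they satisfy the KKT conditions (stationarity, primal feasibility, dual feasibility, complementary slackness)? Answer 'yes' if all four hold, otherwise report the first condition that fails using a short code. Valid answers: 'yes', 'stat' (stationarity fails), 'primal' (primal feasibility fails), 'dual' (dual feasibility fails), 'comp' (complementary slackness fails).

Gradient of f: grad f(x) = Q x + c = (3, -1)
Constraint values g_i(x) = a_i^T x - b_i:
  g_1((-1, 1)) = 0
  g_2((-1, 1)) = 0
Stationarity residual: grad f(x) + sum_i lambda_i a_i = (-3, 2)
  -> stationarity FAILS
Primal feasibility (all g_i <= 0): OK
Dual feasibility (all lambda_i >= 0): OK
Complementary slackness (lambda_i * g_i(x) = 0 for all i): OK

Verdict: the first failing condition is stationarity -> stat.

stat


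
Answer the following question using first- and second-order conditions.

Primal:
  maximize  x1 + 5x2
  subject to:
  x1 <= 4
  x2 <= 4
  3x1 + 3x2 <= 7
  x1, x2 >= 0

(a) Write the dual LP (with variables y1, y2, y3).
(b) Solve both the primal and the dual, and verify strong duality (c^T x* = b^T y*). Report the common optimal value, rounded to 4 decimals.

The standard primal-dual pair for 'max c^T x s.t. A x <= b, x >= 0' is:
  Dual:  min b^T y  s.t.  A^T y >= c,  y >= 0.

So the dual LP is:
  minimize  4y1 + 4y2 + 7y3
  subject to:
    y1 + 3y3 >= 1
    y2 + 3y3 >= 5
    y1, y2, y3 >= 0

Solving the primal: x* = (0, 2.3333).
  primal value c^T x* = 11.6667.
Solving the dual: y* = (0, 0, 1.6667).
  dual value b^T y* = 11.6667.
Strong duality: c^T x* = b^T y*. Confirmed.

11.6667


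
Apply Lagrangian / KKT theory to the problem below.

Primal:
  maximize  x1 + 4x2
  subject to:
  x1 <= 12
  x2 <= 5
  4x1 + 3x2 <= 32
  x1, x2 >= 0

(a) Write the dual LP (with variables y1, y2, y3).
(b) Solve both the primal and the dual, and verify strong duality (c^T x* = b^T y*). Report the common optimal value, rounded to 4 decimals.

The standard primal-dual pair for 'max c^T x s.t. A x <= b, x >= 0' is:
  Dual:  min b^T y  s.t.  A^T y >= c,  y >= 0.

So the dual LP is:
  minimize  12y1 + 5y2 + 32y3
  subject to:
    y1 + 4y3 >= 1
    y2 + 3y3 >= 4
    y1, y2, y3 >= 0

Solving the primal: x* = (4.25, 5).
  primal value c^T x* = 24.25.
Solving the dual: y* = (0, 3.25, 0.25).
  dual value b^T y* = 24.25.
Strong duality: c^T x* = b^T y*. Confirmed.

24.25


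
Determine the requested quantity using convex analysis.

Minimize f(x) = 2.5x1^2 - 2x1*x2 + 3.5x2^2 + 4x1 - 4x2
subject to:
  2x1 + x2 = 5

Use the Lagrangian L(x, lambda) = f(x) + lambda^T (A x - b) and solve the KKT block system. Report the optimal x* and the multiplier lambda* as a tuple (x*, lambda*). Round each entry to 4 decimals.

Form the Lagrangian:
  L(x, lambda) = (1/2) x^T Q x + c^T x + lambda^T (A x - b)
Stationarity (grad_x L = 0): Q x + c + A^T lambda = 0.
Primal feasibility: A x = b.

This gives the KKT block system:
  [ Q   A^T ] [ x     ]   [-c ]
  [ A    0  ] [ lambda ] = [ b ]

Solving the linear system:
  x*      = (1.6585, 1.6829)
  lambda* = (-4.4634)
  f(x*)   = 11.1098

x* = (1.6585, 1.6829), lambda* = (-4.4634)


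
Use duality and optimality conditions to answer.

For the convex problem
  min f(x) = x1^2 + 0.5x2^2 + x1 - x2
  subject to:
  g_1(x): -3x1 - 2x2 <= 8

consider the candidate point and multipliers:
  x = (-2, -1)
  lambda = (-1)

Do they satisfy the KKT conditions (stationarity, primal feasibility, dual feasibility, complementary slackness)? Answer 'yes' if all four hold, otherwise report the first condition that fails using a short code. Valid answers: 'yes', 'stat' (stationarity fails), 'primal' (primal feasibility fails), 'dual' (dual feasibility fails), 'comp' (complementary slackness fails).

Gradient of f: grad f(x) = Q x + c = (-3, -2)
Constraint values g_i(x) = a_i^T x - b_i:
  g_1((-2, -1)) = 0
Stationarity residual: grad f(x) + sum_i lambda_i a_i = (0, 0)
  -> stationarity OK
Primal feasibility (all g_i <= 0): OK
Dual feasibility (all lambda_i >= 0): FAILS
Complementary slackness (lambda_i * g_i(x) = 0 for all i): OK

Verdict: the first failing condition is dual_feasibility -> dual.

dual


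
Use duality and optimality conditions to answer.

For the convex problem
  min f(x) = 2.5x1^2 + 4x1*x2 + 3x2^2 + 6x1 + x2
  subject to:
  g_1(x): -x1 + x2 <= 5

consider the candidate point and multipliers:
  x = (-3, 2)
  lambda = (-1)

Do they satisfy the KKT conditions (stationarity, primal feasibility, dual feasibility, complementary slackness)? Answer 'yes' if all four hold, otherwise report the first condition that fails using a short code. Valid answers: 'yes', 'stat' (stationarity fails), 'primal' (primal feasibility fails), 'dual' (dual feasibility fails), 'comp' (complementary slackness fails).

Gradient of f: grad f(x) = Q x + c = (-1, 1)
Constraint values g_i(x) = a_i^T x - b_i:
  g_1((-3, 2)) = 0
Stationarity residual: grad f(x) + sum_i lambda_i a_i = (0, 0)
  -> stationarity OK
Primal feasibility (all g_i <= 0): OK
Dual feasibility (all lambda_i >= 0): FAILS
Complementary slackness (lambda_i * g_i(x) = 0 for all i): OK

Verdict: the first failing condition is dual_feasibility -> dual.

dual


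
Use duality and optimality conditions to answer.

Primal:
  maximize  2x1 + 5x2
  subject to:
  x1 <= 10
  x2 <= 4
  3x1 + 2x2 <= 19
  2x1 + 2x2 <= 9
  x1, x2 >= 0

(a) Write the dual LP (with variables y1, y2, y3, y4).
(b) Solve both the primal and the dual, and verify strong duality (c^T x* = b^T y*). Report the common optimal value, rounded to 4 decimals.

The standard primal-dual pair for 'max c^T x s.t. A x <= b, x >= 0' is:
  Dual:  min b^T y  s.t.  A^T y >= c,  y >= 0.

So the dual LP is:
  minimize  10y1 + 4y2 + 19y3 + 9y4
  subject to:
    y1 + 3y3 + 2y4 >= 2
    y2 + 2y3 + 2y4 >= 5
    y1, y2, y3, y4 >= 0

Solving the primal: x* = (0.5, 4).
  primal value c^T x* = 21.
Solving the dual: y* = (0, 3, 0, 1).
  dual value b^T y* = 21.
Strong duality: c^T x* = b^T y*. Confirmed.

21


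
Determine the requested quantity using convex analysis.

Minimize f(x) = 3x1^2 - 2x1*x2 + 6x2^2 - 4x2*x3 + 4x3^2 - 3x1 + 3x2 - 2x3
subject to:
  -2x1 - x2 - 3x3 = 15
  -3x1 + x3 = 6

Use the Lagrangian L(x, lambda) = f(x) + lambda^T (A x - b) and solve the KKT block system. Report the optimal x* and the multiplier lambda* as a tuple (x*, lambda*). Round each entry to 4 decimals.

Form the Lagrangian:
  L(x, lambda) = (1/2) x^T Q x + c^T x + lambda^T (A x - b)
Stationarity (grad_x L = 0): Q x + c + A^T lambda = 0.
Primal feasibility: A x = b.

This gives the KKT block system:
  [ Q   A^T ] [ x     ]   [-c ]
  [ A    0  ] [ lambda ] = [ b ]

Solving the linear system:
  x*      = (-2.8205, -1.975, -2.4614)
  lambda* = (-5.2133, -1.8487)
  f(x*)   = 48.3754

x* = (-2.8205, -1.975, -2.4614), lambda* = (-5.2133, -1.8487)


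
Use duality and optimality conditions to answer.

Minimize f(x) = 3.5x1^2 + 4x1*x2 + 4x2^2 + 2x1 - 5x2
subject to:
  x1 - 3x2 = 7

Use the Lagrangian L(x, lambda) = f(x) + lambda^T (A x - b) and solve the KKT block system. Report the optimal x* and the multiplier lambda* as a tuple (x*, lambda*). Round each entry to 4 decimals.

Form the Lagrangian:
  L(x, lambda) = (1/2) x^T Q x + c^T x + lambda^T (A x - b)
Stationarity (grad_x L = 0): Q x + c + A^T lambda = 0.
Primal feasibility: A x = b.

This gives the KKT block system:
  [ Q   A^T ] [ x     ]   [-c ]
  [ A    0  ] [ lambda ] = [ b ]

Solving the linear system:
  x*      = (1.4421, -1.8526)
  lambda* = (-4.6842)
  f(x*)   = 22.4684

x* = (1.4421, -1.8526), lambda* = (-4.6842)


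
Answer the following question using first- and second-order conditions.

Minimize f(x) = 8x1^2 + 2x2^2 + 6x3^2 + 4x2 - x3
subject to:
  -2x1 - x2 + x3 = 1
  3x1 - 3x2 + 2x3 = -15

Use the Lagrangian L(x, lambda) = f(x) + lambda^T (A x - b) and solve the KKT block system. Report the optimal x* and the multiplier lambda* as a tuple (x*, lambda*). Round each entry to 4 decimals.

Form the Lagrangian:
  L(x, lambda) = (1/2) x^T Q x + c^T x + lambda^T (A x - b)
Stationarity (grad_x L = 0): Q x + c + A^T lambda = 0.
Primal feasibility: A x = b.

This gives the KKT block system:
  [ Q   A^T ] [ x     ]   [-c ]
  [ A    0  ] [ lambda ] = [ b ]

Solving the linear system:
  x*      = (-2.06, 2.5802, -0.5397)
  lambda* = (-6.2128, 6.8446)
  f(x*)   = 59.8712

x* = (-2.06, 2.5802, -0.5397), lambda* = (-6.2128, 6.8446)


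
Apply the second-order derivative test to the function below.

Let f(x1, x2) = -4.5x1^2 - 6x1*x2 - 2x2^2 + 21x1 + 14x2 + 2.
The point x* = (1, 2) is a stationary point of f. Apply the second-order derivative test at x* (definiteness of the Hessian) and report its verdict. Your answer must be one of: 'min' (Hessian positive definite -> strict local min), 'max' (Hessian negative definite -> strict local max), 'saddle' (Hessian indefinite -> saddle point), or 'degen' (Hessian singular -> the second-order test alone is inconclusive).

Compute the Hessian H = grad^2 f:
  H = [[-9, -6], [-6, -4]]
Verify stationarity: grad f(x*) = H x* + g = (0, 0).
Eigenvalues of H: -13, 0.
H has a zero eigenvalue (singular; negative semidefinite but not definite), so H is neither positive definite, negative definite, nor indefinite. The second-order test alone is inconclusive -> degen.
(Indeed, f is constant along the null direction of H through x*, so x* is not a strict local extremum.)

degen


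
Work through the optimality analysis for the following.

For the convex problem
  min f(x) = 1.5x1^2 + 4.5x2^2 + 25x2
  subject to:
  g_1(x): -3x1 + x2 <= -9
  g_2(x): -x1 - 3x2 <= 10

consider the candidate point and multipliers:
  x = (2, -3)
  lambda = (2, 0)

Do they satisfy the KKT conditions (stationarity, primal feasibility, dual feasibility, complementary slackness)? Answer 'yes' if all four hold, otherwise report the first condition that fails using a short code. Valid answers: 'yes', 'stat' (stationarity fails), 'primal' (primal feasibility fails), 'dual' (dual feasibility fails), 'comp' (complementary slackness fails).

Gradient of f: grad f(x) = Q x + c = (6, -2)
Constraint values g_i(x) = a_i^T x - b_i:
  g_1((2, -3)) = 0
  g_2((2, -3)) = -3
Stationarity residual: grad f(x) + sum_i lambda_i a_i = (0, 0)
  -> stationarity OK
Primal feasibility (all g_i <= 0): OK
Dual feasibility (all lambda_i >= 0): OK
Complementary slackness (lambda_i * g_i(x) = 0 for all i): OK

Verdict: yes, KKT holds.

yes


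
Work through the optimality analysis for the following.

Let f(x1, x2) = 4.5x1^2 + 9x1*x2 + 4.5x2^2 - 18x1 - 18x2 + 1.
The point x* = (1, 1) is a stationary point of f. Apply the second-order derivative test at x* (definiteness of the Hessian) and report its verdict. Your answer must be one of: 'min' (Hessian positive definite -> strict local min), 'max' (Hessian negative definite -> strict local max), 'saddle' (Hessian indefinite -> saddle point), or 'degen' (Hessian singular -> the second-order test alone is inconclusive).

Compute the Hessian H = grad^2 f:
  H = [[9, 9], [9, 9]]
Verify stationarity: grad f(x*) = H x* + g = (0, 0).
Eigenvalues of H: 0, 18.
H has a zero eigenvalue (singular; positive semidefinite but not definite), so H is neither positive definite, negative definite, nor indefinite. The second-order test alone is inconclusive -> degen.
(Indeed, f is constant along the null direction of H through x*, so x* is not a strict local extremum.)

degen


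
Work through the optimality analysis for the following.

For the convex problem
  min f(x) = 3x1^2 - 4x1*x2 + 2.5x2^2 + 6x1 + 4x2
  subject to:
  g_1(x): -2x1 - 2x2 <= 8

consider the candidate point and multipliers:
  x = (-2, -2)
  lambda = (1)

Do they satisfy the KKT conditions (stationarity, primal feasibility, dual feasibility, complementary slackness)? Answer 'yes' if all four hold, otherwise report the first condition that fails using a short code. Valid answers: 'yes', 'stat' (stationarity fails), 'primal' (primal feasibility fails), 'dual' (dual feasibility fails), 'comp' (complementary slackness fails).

Gradient of f: grad f(x) = Q x + c = (2, 2)
Constraint values g_i(x) = a_i^T x - b_i:
  g_1((-2, -2)) = 0
Stationarity residual: grad f(x) + sum_i lambda_i a_i = (0, 0)
  -> stationarity OK
Primal feasibility (all g_i <= 0): OK
Dual feasibility (all lambda_i >= 0): OK
Complementary slackness (lambda_i * g_i(x) = 0 for all i): OK

Verdict: yes, KKT holds.

yes


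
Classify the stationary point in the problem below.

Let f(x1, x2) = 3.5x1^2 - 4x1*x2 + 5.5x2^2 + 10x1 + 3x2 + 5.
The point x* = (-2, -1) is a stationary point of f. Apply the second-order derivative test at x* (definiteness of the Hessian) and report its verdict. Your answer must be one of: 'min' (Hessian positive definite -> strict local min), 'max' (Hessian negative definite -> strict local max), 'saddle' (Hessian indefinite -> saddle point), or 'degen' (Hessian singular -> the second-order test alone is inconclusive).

Compute the Hessian H = grad^2 f:
  H = [[7, -4], [-4, 11]]
Verify stationarity: grad f(x*) = H x* + g = (0, 0).
Eigenvalues of H: 4.5279, 13.4721.
Both eigenvalues > 0, so H is positive definite -> x* is a strict local min.

min


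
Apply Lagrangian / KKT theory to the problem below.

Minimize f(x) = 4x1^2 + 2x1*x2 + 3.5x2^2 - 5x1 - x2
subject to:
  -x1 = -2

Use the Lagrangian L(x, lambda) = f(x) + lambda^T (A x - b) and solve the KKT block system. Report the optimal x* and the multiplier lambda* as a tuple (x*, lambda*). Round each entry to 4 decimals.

Form the Lagrangian:
  L(x, lambda) = (1/2) x^T Q x + c^T x + lambda^T (A x - b)
Stationarity (grad_x L = 0): Q x + c + A^T lambda = 0.
Primal feasibility: A x = b.

This gives the KKT block system:
  [ Q   A^T ] [ x     ]   [-c ]
  [ A    0  ] [ lambda ] = [ b ]

Solving the linear system:
  x*      = (2, -0.4286)
  lambda* = (10.1429)
  f(x*)   = 5.3571

x* = (2, -0.4286), lambda* = (10.1429)


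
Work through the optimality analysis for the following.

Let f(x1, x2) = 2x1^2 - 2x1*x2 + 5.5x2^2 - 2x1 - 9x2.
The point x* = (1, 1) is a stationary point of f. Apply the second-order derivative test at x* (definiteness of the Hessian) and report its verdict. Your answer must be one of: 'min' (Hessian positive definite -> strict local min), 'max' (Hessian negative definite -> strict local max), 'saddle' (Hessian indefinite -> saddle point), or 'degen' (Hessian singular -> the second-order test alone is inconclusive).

Compute the Hessian H = grad^2 f:
  H = [[4, -2], [-2, 11]]
Verify stationarity: grad f(x*) = H x* + g = (0, 0).
Eigenvalues of H: 3.4689, 11.5311.
Both eigenvalues > 0, so H is positive definite -> x* is a strict local min.

min


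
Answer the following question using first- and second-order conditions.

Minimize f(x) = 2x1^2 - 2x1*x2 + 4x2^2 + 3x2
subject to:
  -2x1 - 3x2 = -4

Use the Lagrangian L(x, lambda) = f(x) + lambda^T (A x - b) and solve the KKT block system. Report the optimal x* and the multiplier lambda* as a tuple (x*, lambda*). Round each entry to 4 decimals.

Form the Lagrangian:
  L(x, lambda) = (1/2) x^T Q x + c^T x + lambda^T (A x - b)
Stationarity (grad_x L = 0): Q x + c + A^T lambda = 0.
Primal feasibility: A x = b.

This gives the KKT block system:
  [ Q   A^T ] [ x     ]   [-c ]
  [ A    0  ] [ lambda ] = [ b ]

Solving the linear system:
  x*      = (1.1522, 0.5652)
  lambda* = (1.7391)
  f(x*)   = 4.3261

x* = (1.1522, 0.5652), lambda* = (1.7391)


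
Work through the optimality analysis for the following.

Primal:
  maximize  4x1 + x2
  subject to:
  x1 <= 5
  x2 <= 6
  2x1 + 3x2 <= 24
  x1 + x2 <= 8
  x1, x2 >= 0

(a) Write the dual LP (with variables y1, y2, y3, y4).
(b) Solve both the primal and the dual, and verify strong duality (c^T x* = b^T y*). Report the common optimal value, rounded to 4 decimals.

The standard primal-dual pair for 'max c^T x s.t. A x <= b, x >= 0' is:
  Dual:  min b^T y  s.t.  A^T y >= c,  y >= 0.

So the dual LP is:
  minimize  5y1 + 6y2 + 24y3 + 8y4
  subject to:
    y1 + 2y3 + y4 >= 4
    y2 + 3y3 + y4 >= 1
    y1, y2, y3, y4 >= 0

Solving the primal: x* = (5, 3).
  primal value c^T x* = 23.
Solving the dual: y* = (3, 0, 0, 1).
  dual value b^T y* = 23.
Strong duality: c^T x* = b^T y*. Confirmed.

23


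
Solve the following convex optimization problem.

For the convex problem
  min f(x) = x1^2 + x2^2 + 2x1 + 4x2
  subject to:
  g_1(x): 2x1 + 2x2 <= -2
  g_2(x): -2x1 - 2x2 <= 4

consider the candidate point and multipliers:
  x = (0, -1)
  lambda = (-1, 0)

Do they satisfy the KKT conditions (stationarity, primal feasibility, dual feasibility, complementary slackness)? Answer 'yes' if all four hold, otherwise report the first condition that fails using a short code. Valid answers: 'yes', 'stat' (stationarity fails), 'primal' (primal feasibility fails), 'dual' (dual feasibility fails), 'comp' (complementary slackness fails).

Gradient of f: grad f(x) = Q x + c = (2, 2)
Constraint values g_i(x) = a_i^T x - b_i:
  g_1((0, -1)) = 0
  g_2((0, -1)) = -2
Stationarity residual: grad f(x) + sum_i lambda_i a_i = (0, 0)
  -> stationarity OK
Primal feasibility (all g_i <= 0): OK
Dual feasibility (all lambda_i >= 0): FAILS
Complementary slackness (lambda_i * g_i(x) = 0 for all i): OK

Verdict: the first failing condition is dual_feasibility -> dual.

dual


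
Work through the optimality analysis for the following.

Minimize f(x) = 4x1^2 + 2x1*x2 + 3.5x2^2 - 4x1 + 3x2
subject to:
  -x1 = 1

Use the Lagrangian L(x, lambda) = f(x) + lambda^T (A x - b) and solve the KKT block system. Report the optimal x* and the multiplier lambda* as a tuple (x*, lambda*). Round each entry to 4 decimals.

Form the Lagrangian:
  L(x, lambda) = (1/2) x^T Q x + c^T x + lambda^T (A x - b)
Stationarity (grad_x L = 0): Q x + c + A^T lambda = 0.
Primal feasibility: A x = b.

This gives the KKT block system:
  [ Q   A^T ] [ x     ]   [-c ]
  [ A    0  ] [ lambda ] = [ b ]

Solving the linear system:
  x*      = (-1, -0.1429)
  lambda* = (-12.2857)
  f(x*)   = 7.9286

x* = (-1, -0.1429), lambda* = (-12.2857)


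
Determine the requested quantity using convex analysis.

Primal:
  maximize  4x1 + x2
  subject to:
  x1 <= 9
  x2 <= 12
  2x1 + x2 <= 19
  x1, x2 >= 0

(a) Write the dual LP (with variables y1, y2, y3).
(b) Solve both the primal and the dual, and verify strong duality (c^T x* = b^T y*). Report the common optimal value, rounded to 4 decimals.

The standard primal-dual pair for 'max c^T x s.t. A x <= b, x >= 0' is:
  Dual:  min b^T y  s.t.  A^T y >= c,  y >= 0.

So the dual LP is:
  minimize  9y1 + 12y2 + 19y3
  subject to:
    y1 + 2y3 >= 4
    y2 + y3 >= 1
    y1, y2, y3 >= 0

Solving the primal: x* = (9, 1).
  primal value c^T x* = 37.
Solving the dual: y* = (2, 0, 1).
  dual value b^T y* = 37.
Strong duality: c^T x* = b^T y*. Confirmed.

37


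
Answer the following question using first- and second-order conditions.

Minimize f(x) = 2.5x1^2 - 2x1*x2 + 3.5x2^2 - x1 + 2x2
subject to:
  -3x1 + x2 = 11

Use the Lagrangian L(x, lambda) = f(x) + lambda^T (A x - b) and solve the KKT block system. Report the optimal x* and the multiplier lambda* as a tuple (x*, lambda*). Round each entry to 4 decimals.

Form the Lagrangian:
  L(x, lambda) = (1/2) x^T Q x + c^T x + lambda^T (A x - b)
Stationarity (grad_x L = 0): Q x + c + A^T lambda = 0.
Primal feasibility: A x = b.

This gives the KKT block system:
  [ Q   A^T ] [ x     ]   [-c ]
  [ A    0  ] [ lambda ] = [ b ]

Solving the linear system:
  x*      = (-3.8214, -0.4643)
  lambda* = (-6.3929)
  f(x*)   = 36.6071

x* = (-3.8214, -0.4643), lambda* = (-6.3929)


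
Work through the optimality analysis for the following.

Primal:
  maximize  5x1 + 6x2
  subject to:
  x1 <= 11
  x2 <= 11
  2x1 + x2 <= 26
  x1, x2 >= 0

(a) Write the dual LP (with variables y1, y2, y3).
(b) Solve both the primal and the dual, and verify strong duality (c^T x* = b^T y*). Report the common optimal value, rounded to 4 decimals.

The standard primal-dual pair for 'max c^T x s.t. A x <= b, x >= 0' is:
  Dual:  min b^T y  s.t.  A^T y >= c,  y >= 0.

So the dual LP is:
  minimize  11y1 + 11y2 + 26y3
  subject to:
    y1 + 2y3 >= 5
    y2 + y3 >= 6
    y1, y2, y3 >= 0

Solving the primal: x* = (7.5, 11).
  primal value c^T x* = 103.5.
Solving the dual: y* = (0, 3.5, 2.5).
  dual value b^T y* = 103.5.
Strong duality: c^T x* = b^T y*. Confirmed.

103.5


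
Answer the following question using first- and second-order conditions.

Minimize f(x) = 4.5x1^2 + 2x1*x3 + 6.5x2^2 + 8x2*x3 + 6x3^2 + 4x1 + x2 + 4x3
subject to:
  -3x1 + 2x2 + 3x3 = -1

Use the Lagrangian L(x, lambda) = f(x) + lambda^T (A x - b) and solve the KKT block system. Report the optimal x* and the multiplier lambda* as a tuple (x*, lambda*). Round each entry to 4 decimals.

Form the Lagrangian:
  L(x, lambda) = (1/2) x^T Q x + c^T x + lambda^T (A x - b)
Stationarity (grad_x L = 0): Q x + c + A^T lambda = 0.
Primal feasibility: A x = b.

This gives the KKT block system:
  [ Q   A^T ] [ x     ]   [-c ]
  [ A    0  ] [ lambda ] = [ b ]

Solving the linear system:
  x*      = (-0.1229, 0.196, -0.5869)
  lambda* = (0.5734)
  f(x*)   = -1.0348

x* = (-0.1229, 0.196, -0.5869), lambda* = (0.5734)


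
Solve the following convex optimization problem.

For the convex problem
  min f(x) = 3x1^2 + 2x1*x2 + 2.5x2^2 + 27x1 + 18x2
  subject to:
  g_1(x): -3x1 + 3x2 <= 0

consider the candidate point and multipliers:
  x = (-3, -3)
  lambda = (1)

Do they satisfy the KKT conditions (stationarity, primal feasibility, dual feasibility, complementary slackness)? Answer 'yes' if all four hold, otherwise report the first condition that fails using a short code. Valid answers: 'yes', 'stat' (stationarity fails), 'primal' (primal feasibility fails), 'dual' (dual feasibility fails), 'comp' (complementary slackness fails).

Gradient of f: grad f(x) = Q x + c = (3, -3)
Constraint values g_i(x) = a_i^T x - b_i:
  g_1((-3, -3)) = 0
Stationarity residual: grad f(x) + sum_i lambda_i a_i = (0, 0)
  -> stationarity OK
Primal feasibility (all g_i <= 0): OK
Dual feasibility (all lambda_i >= 0): OK
Complementary slackness (lambda_i * g_i(x) = 0 for all i): OK

Verdict: yes, KKT holds.

yes


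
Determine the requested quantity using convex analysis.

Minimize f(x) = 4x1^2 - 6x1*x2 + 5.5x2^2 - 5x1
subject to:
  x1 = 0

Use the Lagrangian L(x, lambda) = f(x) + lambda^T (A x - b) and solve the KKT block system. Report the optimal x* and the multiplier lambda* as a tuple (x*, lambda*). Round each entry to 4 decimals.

Form the Lagrangian:
  L(x, lambda) = (1/2) x^T Q x + c^T x + lambda^T (A x - b)
Stationarity (grad_x L = 0): Q x + c + A^T lambda = 0.
Primal feasibility: A x = b.

This gives the KKT block system:
  [ Q   A^T ] [ x     ]   [-c ]
  [ A    0  ] [ lambda ] = [ b ]

Solving the linear system:
  x*      = (0, 0)
  lambda* = (5)
  f(x*)   = 0

x* = (0, 0), lambda* = (5)


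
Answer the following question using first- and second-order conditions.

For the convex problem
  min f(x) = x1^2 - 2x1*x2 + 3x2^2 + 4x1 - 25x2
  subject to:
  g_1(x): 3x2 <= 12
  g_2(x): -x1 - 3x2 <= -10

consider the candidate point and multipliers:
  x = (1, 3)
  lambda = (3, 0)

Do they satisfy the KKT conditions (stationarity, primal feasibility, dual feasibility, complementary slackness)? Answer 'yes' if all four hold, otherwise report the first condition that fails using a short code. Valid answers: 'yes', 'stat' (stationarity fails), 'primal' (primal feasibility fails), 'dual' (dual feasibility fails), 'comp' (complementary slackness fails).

Gradient of f: grad f(x) = Q x + c = (0, -9)
Constraint values g_i(x) = a_i^T x - b_i:
  g_1((1, 3)) = -3
  g_2((1, 3)) = 0
Stationarity residual: grad f(x) + sum_i lambda_i a_i = (0, 0)
  -> stationarity OK
Primal feasibility (all g_i <= 0): OK
Dual feasibility (all lambda_i >= 0): OK
Complementary slackness (lambda_i * g_i(x) = 0 for all i): FAILS

Verdict: the first failing condition is complementary_slackness -> comp.

comp


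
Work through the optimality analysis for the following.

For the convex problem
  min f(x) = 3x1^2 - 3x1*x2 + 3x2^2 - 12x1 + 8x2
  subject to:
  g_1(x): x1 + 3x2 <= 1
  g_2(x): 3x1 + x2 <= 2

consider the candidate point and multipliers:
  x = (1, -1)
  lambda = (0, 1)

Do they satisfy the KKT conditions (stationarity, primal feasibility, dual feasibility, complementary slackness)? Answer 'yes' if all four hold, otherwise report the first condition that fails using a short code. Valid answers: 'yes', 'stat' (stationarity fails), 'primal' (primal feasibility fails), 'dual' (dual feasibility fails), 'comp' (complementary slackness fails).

Gradient of f: grad f(x) = Q x + c = (-3, -1)
Constraint values g_i(x) = a_i^T x - b_i:
  g_1((1, -1)) = -3
  g_2((1, -1)) = 0
Stationarity residual: grad f(x) + sum_i lambda_i a_i = (0, 0)
  -> stationarity OK
Primal feasibility (all g_i <= 0): OK
Dual feasibility (all lambda_i >= 0): OK
Complementary slackness (lambda_i * g_i(x) = 0 for all i): OK

Verdict: yes, KKT holds.

yes


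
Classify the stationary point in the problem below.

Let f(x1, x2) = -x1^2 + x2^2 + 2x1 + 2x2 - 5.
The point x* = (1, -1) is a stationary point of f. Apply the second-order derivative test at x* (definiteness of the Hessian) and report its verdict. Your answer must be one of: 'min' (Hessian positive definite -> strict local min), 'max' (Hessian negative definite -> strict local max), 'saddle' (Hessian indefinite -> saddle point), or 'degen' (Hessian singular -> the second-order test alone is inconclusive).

Compute the Hessian H = grad^2 f:
  H = [[-2, 0], [0, 2]]
Verify stationarity: grad f(x*) = H x* + g = (0, 0).
Eigenvalues of H: -2, 2.
Eigenvalues have mixed signs, so H is indefinite -> x* is a saddle point.

saddle


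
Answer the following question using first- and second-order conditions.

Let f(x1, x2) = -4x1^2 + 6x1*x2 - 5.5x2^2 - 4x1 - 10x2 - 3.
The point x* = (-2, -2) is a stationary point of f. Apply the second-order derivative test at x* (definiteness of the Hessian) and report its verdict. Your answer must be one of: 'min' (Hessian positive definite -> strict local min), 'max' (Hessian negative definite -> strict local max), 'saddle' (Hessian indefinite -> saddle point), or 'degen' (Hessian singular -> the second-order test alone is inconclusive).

Compute the Hessian H = grad^2 f:
  H = [[-8, 6], [6, -11]]
Verify stationarity: grad f(x*) = H x* + g = (0, 0).
Eigenvalues of H: -15.6847, -3.3153.
Both eigenvalues < 0, so H is negative definite -> x* is a strict local max.

max


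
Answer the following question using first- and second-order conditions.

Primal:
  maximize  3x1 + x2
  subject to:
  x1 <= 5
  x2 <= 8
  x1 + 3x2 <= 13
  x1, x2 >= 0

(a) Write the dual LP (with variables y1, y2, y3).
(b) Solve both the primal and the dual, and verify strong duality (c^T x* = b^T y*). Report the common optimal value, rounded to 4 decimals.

The standard primal-dual pair for 'max c^T x s.t. A x <= b, x >= 0' is:
  Dual:  min b^T y  s.t.  A^T y >= c,  y >= 0.

So the dual LP is:
  minimize  5y1 + 8y2 + 13y3
  subject to:
    y1 + y3 >= 3
    y2 + 3y3 >= 1
    y1, y2, y3 >= 0

Solving the primal: x* = (5, 2.6667).
  primal value c^T x* = 17.6667.
Solving the dual: y* = (2.6667, 0, 0.3333).
  dual value b^T y* = 17.6667.
Strong duality: c^T x* = b^T y*. Confirmed.

17.6667


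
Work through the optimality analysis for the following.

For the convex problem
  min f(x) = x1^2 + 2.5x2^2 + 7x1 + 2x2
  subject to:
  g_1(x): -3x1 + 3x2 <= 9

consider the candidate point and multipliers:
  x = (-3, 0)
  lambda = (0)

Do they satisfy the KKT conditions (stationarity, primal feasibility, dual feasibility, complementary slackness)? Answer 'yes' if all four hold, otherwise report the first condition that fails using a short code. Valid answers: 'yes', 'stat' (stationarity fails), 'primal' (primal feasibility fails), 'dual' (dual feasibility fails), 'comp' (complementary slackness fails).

Gradient of f: grad f(x) = Q x + c = (1, 2)
Constraint values g_i(x) = a_i^T x - b_i:
  g_1((-3, 0)) = 0
Stationarity residual: grad f(x) + sum_i lambda_i a_i = (1, 2)
  -> stationarity FAILS
Primal feasibility (all g_i <= 0): OK
Dual feasibility (all lambda_i >= 0): OK
Complementary slackness (lambda_i * g_i(x) = 0 for all i): OK

Verdict: the first failing condition is stationarity -> stat.

stat


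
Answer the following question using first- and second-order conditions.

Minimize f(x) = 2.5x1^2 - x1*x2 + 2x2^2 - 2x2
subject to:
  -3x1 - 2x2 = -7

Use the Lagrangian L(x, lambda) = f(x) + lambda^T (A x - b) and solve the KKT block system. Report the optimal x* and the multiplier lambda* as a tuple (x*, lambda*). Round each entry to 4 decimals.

Form the Lagrangian:
  L(x, lambda) = (1/2) x^T Q x + c^T x + lambda^T (A x - b)
Stationarity (grad_x L = 0): Q x + c + A^T lambda = 0.
Primal feasibility: A x = b.

This gives the KKT block system:
  [ Q   A^T ] [ x     ]   [-c ]
  [ A    0  ] [ lambda ] = [ b ]

Solving the linear system:
  x*      = (1.2647, 1.6029)
  lambda* = (1.5735)
  f(x*)   = 3.9044

x* = (1.2647, 1.6029), lambda* = (1.5735)


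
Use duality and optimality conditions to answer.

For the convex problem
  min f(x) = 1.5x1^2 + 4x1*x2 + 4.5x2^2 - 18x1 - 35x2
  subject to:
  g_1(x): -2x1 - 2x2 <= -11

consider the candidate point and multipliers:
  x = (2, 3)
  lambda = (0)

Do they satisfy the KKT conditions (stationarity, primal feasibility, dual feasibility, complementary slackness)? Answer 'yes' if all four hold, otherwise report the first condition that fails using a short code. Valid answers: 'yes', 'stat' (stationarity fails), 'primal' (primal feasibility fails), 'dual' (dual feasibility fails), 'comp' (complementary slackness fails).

Gradient of f: grad f(x) = Q x + c = (0, 0)
Constraint values g_i(x) = a_i^T x - b_i:
  g_1((2, 3)) = 1
Stationarity residual: grad f(x) + sum_i lambda_i a_i = (0, 0)
  -> stationarity OK
Primal feasibility (all g_i <= 0): FAILS
Dual feasibility (all lambda_i >= 0): OK
Complementary slackness (lambda_i * g_i(x) = 0 for all i): OK

Verdict: the first failing condition is primal_feasibility -> primal.

primal


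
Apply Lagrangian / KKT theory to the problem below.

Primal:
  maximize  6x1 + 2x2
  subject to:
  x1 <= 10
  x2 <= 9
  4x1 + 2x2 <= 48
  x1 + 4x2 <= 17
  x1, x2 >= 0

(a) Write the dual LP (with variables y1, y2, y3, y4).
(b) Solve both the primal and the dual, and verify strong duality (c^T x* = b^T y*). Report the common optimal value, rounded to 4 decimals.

The standard primal-dual pair for 'max c^T x s.t. A x <= b, x >= 0' is:
  Dual:  min b^T y  s.t.  A^T y >= c,  y >= 0.

So the dual LP is:
  minimize  10y1 + 9y2 + 48y3 + 17y4
  subject to:
    y1 + 4y3 + y4 >= 6
    y2 + 2y3 + 4y4 >= 2
    y1, y2, y3, y4 >= 0

Solving the primal: x* = (10, 1.75).
  primal value c^T x* = 63.5.
Solving the dual: y* = (5.5, 0, 0, 0.5).
  dual value b^T y* = 63.5.
Strong duality: c^T x* = b^T y*. Confirmed.

63.5
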